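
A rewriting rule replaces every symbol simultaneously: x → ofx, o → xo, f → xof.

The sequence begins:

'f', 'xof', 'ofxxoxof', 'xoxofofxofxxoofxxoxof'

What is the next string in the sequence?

Rewriting the 21 symbols of xoxofofxofxxoofxxoxof one by one yields ofx xo ofx xo xof xo xof ofx xo xof ofx ofx xo xo xof ofx ofx xo ofx xo xof; concatenated:

ofxxoofxxoxofxoxofofxxoxofofxofxxoxoxofofxofxxoofxxoxof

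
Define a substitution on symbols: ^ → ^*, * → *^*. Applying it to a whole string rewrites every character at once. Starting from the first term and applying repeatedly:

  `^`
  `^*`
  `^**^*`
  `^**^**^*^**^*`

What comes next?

Applying the rule to each of the 13 symbols of ^**^**^*^**^* gives the pieces ^* *^* *^* ^* *^* *^* ^* *^* ^* *^* *^* ^* *^*, which concatenate to the answer.

^**^**^*^**^**^*^**^*^**^**^*^**^*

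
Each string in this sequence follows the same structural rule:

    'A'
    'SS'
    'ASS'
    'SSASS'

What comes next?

ASSSSASS

From term 3 onward, concatenate the second-to-last term with the last: A·SS = ASS, SS·ASS = SSASS, …
So term 5 is ASS·SSASS.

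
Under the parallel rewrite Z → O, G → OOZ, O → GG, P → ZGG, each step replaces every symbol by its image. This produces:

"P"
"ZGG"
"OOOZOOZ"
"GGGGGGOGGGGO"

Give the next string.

OOZOOZOOZOOZOOZOOZGGOOZOOZOOZOOZGG

Rewriting each symbol of GGGGGGOGGGGO: G→OOZ, G→OOZ, G→OOZ, G→OOZ, G→OOZ, G→OOZ, O→GG, G→OOZ, G→OOZ, G→OOZ, G→OOZ, O→GG, which concatenates to OOZ OOZ OOZ OOZ OOZ OOZ GG OOZ OOZ OOZ OOZ GG.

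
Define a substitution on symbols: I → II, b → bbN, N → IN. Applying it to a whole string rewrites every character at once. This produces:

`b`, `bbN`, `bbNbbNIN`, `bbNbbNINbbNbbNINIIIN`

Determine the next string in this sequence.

bbNbbNINbbNbbNINIIINbbNbbNINbbNbbNINIIINIIIIIIIN

φ(bbNbbNINbbNbbNINIIIN) expands symbol-by-symbol to bbN bbN IN bbN bbN IN II IN bbN bbN IN bbN bbN IN II IN II II II IN; joining the 20 pieces gives the next term.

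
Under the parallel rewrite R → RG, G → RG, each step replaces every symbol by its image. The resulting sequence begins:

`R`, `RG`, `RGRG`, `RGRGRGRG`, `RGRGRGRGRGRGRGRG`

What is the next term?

Applying the rule to each of the 16 symbols of RGRGRGRGRGRGRGRG gives the pieces RG RG RG RG RG RG RG RG RG RG RG RG RG RG RG RG, which concatenate to the answer.

RGRGRGRGRGRGRGRGRGRGRGRGRGRGRGRG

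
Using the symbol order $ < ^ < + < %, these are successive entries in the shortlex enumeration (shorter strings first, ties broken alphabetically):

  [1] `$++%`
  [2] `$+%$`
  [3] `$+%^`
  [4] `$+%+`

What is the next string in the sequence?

The successor of $+%+ increments the rightmost position that isn't already % and resets every position after it to $.

$+%%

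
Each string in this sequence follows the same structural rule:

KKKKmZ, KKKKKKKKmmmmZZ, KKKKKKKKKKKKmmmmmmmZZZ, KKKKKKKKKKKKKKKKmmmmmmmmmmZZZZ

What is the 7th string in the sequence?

KKKKKKKKKKKKKKKKKKKKKKKKKKKKmmmmmmmmmmmmmmmmmmmZZZZZZZ

The n-th term is 4n K's then 3n-2 m's then n Z's (n = 1, 2, …).
For term 7, n = 7, so the run lengths are 28, 19, 7.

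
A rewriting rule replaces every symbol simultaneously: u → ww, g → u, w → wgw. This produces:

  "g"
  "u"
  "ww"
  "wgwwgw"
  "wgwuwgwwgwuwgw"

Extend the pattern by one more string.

Replace each of the 14 characters of wgwuwgwwgwuwgw in place — wgw u wgw ww wgw u wgw wgw u wgw ww wgw u wgw — and concatenate.

wgwuwgwwwwgwuwgwwgwuwgwwwwgwuwgw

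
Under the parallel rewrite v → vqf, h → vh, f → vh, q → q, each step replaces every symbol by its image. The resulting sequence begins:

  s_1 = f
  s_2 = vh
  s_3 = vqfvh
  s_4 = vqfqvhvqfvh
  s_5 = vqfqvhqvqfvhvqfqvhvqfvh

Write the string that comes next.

Applying the rule to each of the 23 symbols of vqfqvhqvqfvhvqfqvhvqfvh gives the pieces vqf q vh q vqf vh q vqf q vh vqf vh vqf q vh q vqf vh vqf q vh vqf vh, which concatenate to the answer.

vqfqvhqvqfvhqvqfqvhvqfvhvqfqvhqvqfvhvqfqvhvqfvh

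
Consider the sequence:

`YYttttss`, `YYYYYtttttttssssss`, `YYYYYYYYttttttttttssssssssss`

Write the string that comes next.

YYYYYYYYYYYtttttttttttttssssssssssssss

Reading off run lengths: Y runs 2, 5, 8; t runs 4, 7, 10; s runs 2, 6, 10 — each is linear in n (n = 1, 2, …).
Setting n = 4 gives 11, 13, 14 characters in each block.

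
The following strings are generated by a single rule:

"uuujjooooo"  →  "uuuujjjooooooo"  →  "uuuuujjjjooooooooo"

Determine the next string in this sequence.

Reading off run lengths: u runs 3, 4, 5; j runs 2, 3, 4; o runs 5, 7, 9 — each is linear in n, where the shown terms are n = 2, 3, 4.
For the next term, n = 5, so the run lengths are 6, 5, 11.

uuuuuujjjjjooooooooooo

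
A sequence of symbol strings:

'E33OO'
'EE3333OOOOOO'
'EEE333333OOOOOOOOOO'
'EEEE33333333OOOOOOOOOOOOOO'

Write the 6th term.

The n-th term is n E's then 2n 3's then 4n-2 O's (n = 1, 2, …).
Setting n = 6 gives 6, 12, 22 characters in each block.

EEEEEE333333333333OOOOOOOOOOOOOOOOOOOOOO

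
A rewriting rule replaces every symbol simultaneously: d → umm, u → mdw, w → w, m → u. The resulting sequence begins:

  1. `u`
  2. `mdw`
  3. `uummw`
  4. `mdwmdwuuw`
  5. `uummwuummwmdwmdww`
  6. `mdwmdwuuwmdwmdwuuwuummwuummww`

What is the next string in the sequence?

uummwuummwmdwmdwwuummwuummwmdwmdwwmdwmdwuuwmdwmdwuuww

φ(mdwmdwuuwmdwmdwuuwuummwuummww) expands symbol-by-symbol to u umm w u umm w mdw mdw w u umm w u umm w mdw mdw w mdw mdw u u w mdw mdw u u w w; joining the 29 pieces gives the next term.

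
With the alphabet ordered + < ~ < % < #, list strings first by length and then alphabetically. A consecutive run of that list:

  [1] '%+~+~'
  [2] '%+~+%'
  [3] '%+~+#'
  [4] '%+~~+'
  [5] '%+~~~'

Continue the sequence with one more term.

Find the rightmost character of %+~~~ below #, bump it to the next letter, and reset everything to its right to +.

%+~~%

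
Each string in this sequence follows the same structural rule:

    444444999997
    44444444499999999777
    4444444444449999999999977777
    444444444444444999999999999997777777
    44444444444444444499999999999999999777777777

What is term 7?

Each string has the form 4^{3n+3} 9^{3n+2} 7^{2n-1} (n = 1, 2, …).
For term 7, n = 7, so the run lengths are 24, 23, 13.

444444444444444444444444999999999999999999999997777777777777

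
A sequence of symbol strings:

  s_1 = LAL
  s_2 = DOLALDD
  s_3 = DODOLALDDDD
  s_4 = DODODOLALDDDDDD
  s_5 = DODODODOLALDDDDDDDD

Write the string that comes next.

DODODODODOLALDDDDDDDDDD

Every step adds DO to the front and DD to the end of the previous string.
One more step from DODODODOLALDDDDDDDD gives the answer.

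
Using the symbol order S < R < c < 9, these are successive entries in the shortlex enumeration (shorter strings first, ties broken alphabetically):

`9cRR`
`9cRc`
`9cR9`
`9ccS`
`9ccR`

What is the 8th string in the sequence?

Stepping forward 3 times from 9ccR: 9ccR → 9ccc → 9cc9, then the target.

9c9S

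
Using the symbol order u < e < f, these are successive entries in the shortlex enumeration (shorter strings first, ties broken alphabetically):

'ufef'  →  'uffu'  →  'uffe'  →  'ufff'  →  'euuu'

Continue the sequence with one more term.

euue

Treat euuu as a base-3 numeral over the given alphabet and add one, carrying through any trailing f's.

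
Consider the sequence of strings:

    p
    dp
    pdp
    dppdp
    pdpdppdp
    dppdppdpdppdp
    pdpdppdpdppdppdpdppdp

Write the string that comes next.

This is a Fibonacci-style word recurrence s(k) = s(k−2)·s(k−1): e.g. p·dp = pdp.
The next term joins dppdppdpdppdp and pdpdppdpdppdppdpdppdp.

dppdppdpdppdppdpdppdpdppdppdpdppdp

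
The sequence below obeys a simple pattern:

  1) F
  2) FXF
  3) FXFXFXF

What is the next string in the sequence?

Each string is two copies of the previous one joined by 'X'.
So the next term is two copies of FXFXFXF with 'X' between the halves.

FXFXFXFXFXFXFXF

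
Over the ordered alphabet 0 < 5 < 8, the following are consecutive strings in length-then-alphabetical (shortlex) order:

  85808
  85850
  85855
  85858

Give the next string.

85880

Find the rightmost character of 85858 below 8, bump it to the next letter, and reset everything to its right to 0.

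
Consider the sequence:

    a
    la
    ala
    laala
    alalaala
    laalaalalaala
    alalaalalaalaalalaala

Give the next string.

Each term (from the third on) is the two preceding terms concatenated in order: term 3 = a·la = ala.
So term 8 is laalaalalaala·alalaalalaalaalalaala.

laalaalalaalaalalaalalaalaalalaala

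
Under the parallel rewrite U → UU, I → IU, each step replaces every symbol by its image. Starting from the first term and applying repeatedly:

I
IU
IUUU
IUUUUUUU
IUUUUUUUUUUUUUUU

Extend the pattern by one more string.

φ(IUUUUUUUUUUUUUUU) expands symbol-by-symbol to IU UU UU UU UU UU UU UU UU UU UU UU UU UU UU UU; joining the 16 pieces gives the next term.

IUUUUUUUUUUUUUUUUUUUUUUUUUUUUUUU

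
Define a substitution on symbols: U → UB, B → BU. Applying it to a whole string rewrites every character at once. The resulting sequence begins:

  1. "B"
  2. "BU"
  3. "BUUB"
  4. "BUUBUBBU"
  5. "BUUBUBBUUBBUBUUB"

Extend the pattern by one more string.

Replace each of the 16 characters of BUUBUBBUUBBUBUUB in place — BU UB UB BU UB BU BU UB UB BU BU UB BU UB UB BU — and concatenate.

BUUBUBBUUBBUBUUBUBBUBUUBBUUBUBBU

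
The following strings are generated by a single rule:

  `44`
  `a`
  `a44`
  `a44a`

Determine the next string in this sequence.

a44aa44

Each term (from the third on) is the previous term followed by the one before it: term 3 = a·44 = a44.
Continuing: a44a · a44 gives term 5.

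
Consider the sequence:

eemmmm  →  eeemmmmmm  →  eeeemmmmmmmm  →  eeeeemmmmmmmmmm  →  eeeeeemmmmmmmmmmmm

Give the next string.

eeeeeeemmmmmmmmmmmmmm

Reading off run lengths: e runs 2, 3, 4, 5, 6; m runs 4, 6, 8, 10, 12 — each is linear in n, where the shown terms are n = 2, 3, 4, 5, 6.
For the next term, n = 7, so the run lengths are 7, 14.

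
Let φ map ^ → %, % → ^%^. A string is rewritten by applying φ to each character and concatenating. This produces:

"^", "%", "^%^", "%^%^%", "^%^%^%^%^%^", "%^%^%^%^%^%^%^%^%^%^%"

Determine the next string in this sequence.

^%^%^%^%^%^%^%^%^%^%^%^%^%^%^%^%^%^%^%^%^%^

Replace each of the 21 characters of %^%^%^%^%^%^%^%^%^%^% in place — ^%^ % ^%^ % ^%^ % ^%^ % ^%^ % ^%^ % ^%^ % ^%^ % ^%^ % ^%^ % ^%^ — and concatenate.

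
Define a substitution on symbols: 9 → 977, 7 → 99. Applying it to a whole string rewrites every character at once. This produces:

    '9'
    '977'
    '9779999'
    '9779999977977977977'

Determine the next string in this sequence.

Replace each of the 19 characters of 9779999977977977977 in place — 977 99 99 977 977 977 977 977 99 99 977 99 99 977 99 99 977 99 99 — and concatenate.

97799999779779779779779999977999997799999779999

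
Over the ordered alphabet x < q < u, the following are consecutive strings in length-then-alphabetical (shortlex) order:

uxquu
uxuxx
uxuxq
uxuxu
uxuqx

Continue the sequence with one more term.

Treat uxuqx as a base-3 numeral over the given alphabet and add one, carrying through any trailing u's.

uxuqq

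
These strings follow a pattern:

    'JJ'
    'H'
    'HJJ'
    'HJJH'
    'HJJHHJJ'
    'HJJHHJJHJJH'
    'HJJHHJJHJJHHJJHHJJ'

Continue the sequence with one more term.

This is a Fibonacci-style word recurrence s(k) = s(k−1)·s(k−2): e.g. H·JJ = HJJ.
Continuing: HJJHHJJHJJHHJJHHJJ · HJJHHJJHJJH gives term 8.

HJJHHJJHJJHHJJHHJJHJJHHJJHJJH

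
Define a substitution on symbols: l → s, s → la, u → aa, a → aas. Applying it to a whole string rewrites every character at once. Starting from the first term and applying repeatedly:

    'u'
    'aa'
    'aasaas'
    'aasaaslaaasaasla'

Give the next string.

Rewriting the 16 symbols of aasaaslaaasaasla one by one yields aas aas la aas aas la s aas aas aas la aas aas la s aas; concatenated:

aasaaslaaasaaslasaasaasaaslaaasaaslasaas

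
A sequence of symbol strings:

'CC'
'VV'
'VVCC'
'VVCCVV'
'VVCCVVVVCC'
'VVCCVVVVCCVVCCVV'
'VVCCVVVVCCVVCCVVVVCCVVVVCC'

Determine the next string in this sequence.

VVCCVVVVCCVVCCVVVVCCVVVVCCVVCCVVVVCCVVCCVV

This is a Fibonacci-style word recurrence s(k) = s(k−1)·s(k−2): e.g. VV·CC = VVCC.
The next term joins VVCCVVVVCCVVCCVVVVCCVVVVCC and VVCCVVVVCCVVCCVV.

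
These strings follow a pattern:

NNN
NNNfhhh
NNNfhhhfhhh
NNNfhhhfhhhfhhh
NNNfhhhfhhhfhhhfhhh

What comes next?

NNNfhhhfhhhfhhhfhhhfhhh

Every step adds fhhh to the end: s(k+1) = s(k)·fhhh.
So the next term is NNNfhhhfhhhfhhhfhhh·fhhh.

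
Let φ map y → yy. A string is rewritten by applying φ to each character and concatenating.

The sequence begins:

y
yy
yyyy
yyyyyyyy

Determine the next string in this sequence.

yyyyyyyyyyyyyyyy

Rewriting each symbol of yyyyyyyy: y→yy, y→yy, y→yy, y→yy, y→yy, y→yy, y→yy, y→yy, which concatenates to yy yy yy yy yy yy yy yy.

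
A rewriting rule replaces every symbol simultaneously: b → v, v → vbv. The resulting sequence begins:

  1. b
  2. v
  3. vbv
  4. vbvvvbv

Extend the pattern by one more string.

vbvvvbvvbvvbvvvbv

Expanding vbvvvbv: v→vbv, b→v, v→vbv, v→vbv, v→vbv, b→v, v→vbv. Concatenated: vbv v vbv vbv vbv v vbv.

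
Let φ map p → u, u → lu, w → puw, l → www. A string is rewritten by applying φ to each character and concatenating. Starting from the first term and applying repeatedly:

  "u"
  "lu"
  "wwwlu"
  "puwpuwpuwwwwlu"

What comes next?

ulupuwulupuwulupuwpuwpuwpuwwwwlu

Replace each of the 14 characters of puwpuwpuwwwwlu in place — u lu puw u lu puw u lu puw puw puw puw www lu — and concatenate.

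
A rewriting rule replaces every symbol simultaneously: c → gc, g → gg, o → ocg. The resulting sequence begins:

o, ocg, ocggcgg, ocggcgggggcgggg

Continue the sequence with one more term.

Rewriting the 15 symbols of ocggcgggggcgggg one by one yields ocg gc gg gg gc gg gg gg gg gg gc gg gg gg gg; concatenated:

ocggcgggggcgggggggggggcgggggggg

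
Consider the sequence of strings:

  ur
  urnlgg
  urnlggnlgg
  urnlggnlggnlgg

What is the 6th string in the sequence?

Every step adds nlgg to the end: s(k+1) = s(k)·nlgg.
From urnlggnlggnlgg, 2 further steps: urnlggnlggnlgg → urnlggnlggnlggnlgg → (answer).

urnlggnlggnlggnlggnlgg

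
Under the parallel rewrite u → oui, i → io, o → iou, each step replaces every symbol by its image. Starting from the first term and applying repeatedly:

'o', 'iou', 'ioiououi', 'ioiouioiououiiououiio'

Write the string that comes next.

φ(ioiouioiououiiououiio) expands symbol-by-symbol to io iou io iou oui io iou io iou oui iou oui io io iou oui iou oui io io iou; joining the 21 pieces gives the next term.

ioiouioiououiioiouioiououiiououiioioiououiiououiioioiou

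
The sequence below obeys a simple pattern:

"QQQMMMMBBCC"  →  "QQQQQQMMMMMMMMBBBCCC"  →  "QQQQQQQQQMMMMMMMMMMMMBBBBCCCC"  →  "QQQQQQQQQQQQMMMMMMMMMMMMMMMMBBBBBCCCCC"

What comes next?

QQQQQQQQQQQQQQQMMMMMMMMMMMMMMMMMMMMBBBBBBCCCCCC

The n-th term is 3n Q's then 4n M's then n+1 B's then n+1 C's (n = 1, 2, …).
Setting n = 5 gives 15, 20, 6, 6 characters in each block.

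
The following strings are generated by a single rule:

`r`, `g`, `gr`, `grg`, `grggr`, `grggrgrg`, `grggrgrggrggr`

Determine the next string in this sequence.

From term 3 onward, concatenate the last term with the second-to-last: g·r = gr, gr·g = grg, …
So term 8 is grggrgrggrggr·grggrgrg.

grggrgrggrggrgrggrgrg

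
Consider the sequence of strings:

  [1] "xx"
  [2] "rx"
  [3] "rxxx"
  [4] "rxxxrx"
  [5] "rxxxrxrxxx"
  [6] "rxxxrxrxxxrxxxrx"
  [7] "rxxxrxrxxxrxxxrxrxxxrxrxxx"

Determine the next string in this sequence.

From term 3 onward, concatenate the last term with the second-to-last: rx·xx = rxxx, rxxx·rx = rxxxrx, …
Continuing: rxxxrxrxxxrxxxrxrxxxrxrxxx · rxxxrxrxxxrxxxrx gives term 8.

rxxxrxrxxxrxxxrxrxxxrxrxxxrxxxrxrxxxrxxxrx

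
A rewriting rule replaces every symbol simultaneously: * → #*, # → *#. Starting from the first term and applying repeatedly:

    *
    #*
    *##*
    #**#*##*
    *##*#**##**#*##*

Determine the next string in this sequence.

#**#*##**##*#**#*##*#**##**#*##*

φ(*##*#**##**#*##*) expands symbol-by-symbol to #* *# *# #* *# #* #* *# *# #* #* *# #* *# *# #*; joining the 16 pieces gives the next term.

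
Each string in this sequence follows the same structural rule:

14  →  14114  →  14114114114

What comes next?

s(k+1) = s(k)·1·s(k) — each term doubles the last with '1' between the halves.
One more doubling of 14114114114 gives the answer.

14114114114114114114114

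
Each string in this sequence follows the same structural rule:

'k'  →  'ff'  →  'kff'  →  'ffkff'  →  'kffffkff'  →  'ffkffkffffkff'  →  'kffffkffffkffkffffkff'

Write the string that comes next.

Each term (from the third on) is the two preceding terms concatenated in order: term 3 = k·ff = kff.
The next term joins ffkffkffffkff and kffffkffffkffkffffkff.

ffkffkffffkffkffffkffffkffkffffkff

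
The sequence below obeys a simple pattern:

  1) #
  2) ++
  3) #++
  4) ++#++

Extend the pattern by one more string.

#++++#++

From term 3 onward, concatenate the second-to-last term with the last: #·++ = #++, ++·#++ = ++#++, …
Continuing: #++ · ++#++ gives term 5.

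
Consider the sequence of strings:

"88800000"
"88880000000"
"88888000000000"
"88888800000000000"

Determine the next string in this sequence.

88888880000000000000

Each string has the form 8^{n+1} 0^{2n+1}, where the shown terms are n = 2, 3, 4, 5.
Setting n = 6 gives 7, 13 characters in each block.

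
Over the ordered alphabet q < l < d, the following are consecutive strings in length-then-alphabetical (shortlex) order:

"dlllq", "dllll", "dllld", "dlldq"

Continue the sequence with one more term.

dlldl

Treat dlldq as a base-3 numeral over the given alphabet and add one, carrying through any trailing d's.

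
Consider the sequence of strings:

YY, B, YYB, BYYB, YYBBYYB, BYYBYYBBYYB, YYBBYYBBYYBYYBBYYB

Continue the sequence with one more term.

BYYBYYBBYYBYYBBYYBBYYBYYBBYYB

From term 3 onward, concatenate the second-to-last term with the last: YY·B = YYB, B·YYB = BYYB, …
The next term joins BYYBYYBBYYB and YYBBYYBBYYBYYBBYYB.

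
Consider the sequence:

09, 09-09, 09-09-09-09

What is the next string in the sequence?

s(k+1) = s(k)·-·s(k) — each term doubles the last with '-' between the halves.
So the next term is two copies of 09-09-09-09 with '-' between the halves.

09-09-09-09-09-09-09-09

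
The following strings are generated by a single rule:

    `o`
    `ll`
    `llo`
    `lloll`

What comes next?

llollllo

Each term (from the third on) is the previous term followed by the one before it: term 3 = ll·o = llo.
The next term joins lloll and llo.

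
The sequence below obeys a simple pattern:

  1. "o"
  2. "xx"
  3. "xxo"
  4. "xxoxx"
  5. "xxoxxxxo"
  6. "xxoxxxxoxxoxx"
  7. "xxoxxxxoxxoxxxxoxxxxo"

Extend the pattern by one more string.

xxoxxxxoxxoxxxxoxxxxoxxoxxxxoxxoxx

Each term (from the third on) is the previous term followed by the one before it: term 3 = xx·o = xxo.
Continuing: xxoxxxxoxxoxxxxoxxxxo · xxoxxxxoxxoxx gives term 8.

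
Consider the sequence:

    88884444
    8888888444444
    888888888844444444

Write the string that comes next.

The n-th term is 3n+1 8's then 2n+2 4's (n = 1, 2, …).
Setting n = 4 gives 13, 10 characters in each block.

88888888888884444444444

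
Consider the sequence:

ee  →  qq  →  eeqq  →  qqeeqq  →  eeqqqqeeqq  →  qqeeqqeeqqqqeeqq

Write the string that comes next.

eeqqqqeeqqqqeeqqeeqqqqeeqq

From term 3 onward, concatenate the second-to-last term with the last: ee·qq = eeqq, qq·eeqq = qqeeqq, …
Continuing: eeqqqqeeqq · qqeeqqeeqqqqeeqq gives term 7.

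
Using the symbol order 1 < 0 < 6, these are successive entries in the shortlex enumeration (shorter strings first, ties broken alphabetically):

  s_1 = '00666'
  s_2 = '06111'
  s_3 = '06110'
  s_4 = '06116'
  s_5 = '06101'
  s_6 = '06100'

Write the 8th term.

Stepping forward 2 times from 06100: 06100 → 06106, then the target.

06161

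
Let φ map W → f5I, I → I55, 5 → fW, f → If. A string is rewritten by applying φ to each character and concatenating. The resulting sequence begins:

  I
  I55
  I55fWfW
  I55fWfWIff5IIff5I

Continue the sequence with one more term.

I55fWfWIff5IIff5II55IfIffWI55I55IfIffWI55

φ(I55fWfWIff5IIff5I) expands symbol-by-symbol to I55 fW fW If f5I If f5I I55 If If fW I55 I55 If If fW I55; joining the 17 pieces gives the next term.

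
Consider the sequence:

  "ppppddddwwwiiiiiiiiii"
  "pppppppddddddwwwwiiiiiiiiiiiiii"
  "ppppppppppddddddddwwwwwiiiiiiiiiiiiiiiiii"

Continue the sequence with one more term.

pppppppppppppddddddddddwwwwwwiiiiiiiiiiiiiiiiiiiiii

Reading off run lengths: p runs 4, 7, 10; d runs 4, 6, 8; w runs 3, 4, 5; i runs 10, 14, 18 — each is linear in n, where the shown terms are n = 2, 3, 4.
For the next term, n = 5, so the run lengths are 13, 10, 6, 22.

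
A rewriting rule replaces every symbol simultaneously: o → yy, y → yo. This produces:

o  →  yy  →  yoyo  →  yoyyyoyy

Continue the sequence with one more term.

yoyyyoyoyoyyyoyo

Rewriting each symbol of yoyyyoyy: y→yo, o→yy, y→yo, y→yo, y→yo, o→yy, y→yo, y→yo, which concatenates to yo yy yo yo yo yy yo yo.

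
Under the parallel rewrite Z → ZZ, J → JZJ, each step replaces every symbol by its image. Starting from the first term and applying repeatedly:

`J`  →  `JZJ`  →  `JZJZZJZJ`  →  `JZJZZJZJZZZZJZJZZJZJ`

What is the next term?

JZJZZJZJZZZZJZJZZJZJZZZZZZZZJZJZZJZJZZZZJZJZZJZJ

Applying the rule to each of the 20 symbols of JZJZZJZJZZZZJZJZZJZJ gives the pieces JZJ ZZ JZJ ZZ ZZ JZJ ZZ JZJ ZZ ZZ ZZ ZZ JZJ ZZ JZJ ZZ ZZ JZJ ZZ JZJ, which concatenate to the answer.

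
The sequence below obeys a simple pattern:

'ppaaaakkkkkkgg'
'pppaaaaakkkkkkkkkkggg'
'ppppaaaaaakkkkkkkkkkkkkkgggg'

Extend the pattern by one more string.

pppppaaaaaaakkkkkkkkkkkkkkkkkkggggg

Term n consists of n p's, followed by n+2 a's, followed by 4n-2 k's, followed by n g's, where the shown terms are n = 2, 3, 4.
Setting n = 5 gives 5, 7, 18, 5 characters in each block.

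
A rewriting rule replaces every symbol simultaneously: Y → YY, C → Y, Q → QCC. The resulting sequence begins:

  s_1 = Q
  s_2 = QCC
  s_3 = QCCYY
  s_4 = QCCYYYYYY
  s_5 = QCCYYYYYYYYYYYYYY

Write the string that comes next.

Rewriting the 17 symbols of QCCYYYYYYYYYYYYYY one by one yields QCC Y Y YY YY YY YY YY YY YY YY YY YY YY YY YY YY; concatenated:

QCCYYYYYYYYYYYYYYYYYYYYYYYYYYYYYY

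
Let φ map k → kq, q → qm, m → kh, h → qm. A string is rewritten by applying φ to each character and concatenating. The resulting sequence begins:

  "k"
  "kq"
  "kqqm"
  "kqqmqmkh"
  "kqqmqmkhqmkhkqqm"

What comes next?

kqqmqmkhqmkhkqqmqmkhkqqmkqqmqmkh

Replace each of the 16 characters of kqqmqmkhqmkhkqqm in place — kq qm qm kh qm kh kq qm qm kh kq qm kq qm qm kh — and concatenate.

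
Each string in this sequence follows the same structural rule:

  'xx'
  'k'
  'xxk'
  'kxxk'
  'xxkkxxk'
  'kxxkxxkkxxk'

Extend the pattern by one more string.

This is a Fibonacci-style word recurrence s(k) = s(k−2)·s(k−1): e.g. xx·k = xxk.
Continuing: xxkkxxk · kxxkxxkkxxk gives term 7.

xxkkxxkkxxkxxkkxxk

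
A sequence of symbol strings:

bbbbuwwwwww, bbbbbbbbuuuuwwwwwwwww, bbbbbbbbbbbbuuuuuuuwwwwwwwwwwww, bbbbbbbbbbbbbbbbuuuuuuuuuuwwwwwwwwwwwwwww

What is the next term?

Reading off run lengths: b runs 4, 8, 12, 16; u runs 1, 4, 7, 10; w runs 6, 9, 12, 15 — each is linear in n (n = 1, 2, …).
Setting n = 5 gives 20, 13, 18 characters in each block.

bbbbbbbbbbbbbbbbbbbbuuuuuuuuuuuuuwwwwwwwwwwwwwwwwww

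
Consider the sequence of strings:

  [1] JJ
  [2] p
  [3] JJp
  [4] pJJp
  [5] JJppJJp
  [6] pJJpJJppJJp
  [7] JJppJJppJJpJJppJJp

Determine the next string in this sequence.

pJJpJJppJJpJJppJJppJJpJJppJJp

From term 3 onward, concatenate the second-to-last term with the last: JJ·p = JJp, p·JJp = pJJp, …
So term 8 is pJJpJJppJJp·JJppJJppJJpJJppJJp.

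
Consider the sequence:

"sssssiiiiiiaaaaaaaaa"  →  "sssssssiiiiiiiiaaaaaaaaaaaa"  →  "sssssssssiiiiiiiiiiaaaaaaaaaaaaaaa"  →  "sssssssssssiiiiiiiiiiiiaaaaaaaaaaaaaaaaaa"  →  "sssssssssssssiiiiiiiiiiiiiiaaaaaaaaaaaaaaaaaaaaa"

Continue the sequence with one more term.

The n-th term is 2n-1 s's then 2n i's then 3n a's, where the shown terms are n = 3, 4, 5, 6, 7.
At n = 8 the blocks have lengths 15, 16, 24.

sssssssssssssssiiiiiiiiiiiiiiiiaaaaaaaaaaaaaaaaaaaaaaaa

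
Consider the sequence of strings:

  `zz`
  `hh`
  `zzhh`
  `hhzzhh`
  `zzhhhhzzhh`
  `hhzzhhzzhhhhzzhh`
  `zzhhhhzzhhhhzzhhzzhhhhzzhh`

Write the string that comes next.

hhzzhhzzhhhhzzhhzzhhhhzzhhhhzzhhzzhhhhzzhh

This is a Fibonacci-style word recurrence s(k) = s(k−2)·s(k−1): e.g. zz·hh = zzhh.
So term 8 is hhzzhhzzhhhhzzhh·zzhhhhzzhhhhzzhhzzhhhhzzhh.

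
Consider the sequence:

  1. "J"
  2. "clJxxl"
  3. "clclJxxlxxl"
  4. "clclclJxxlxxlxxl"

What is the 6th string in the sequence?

clclclclclJxxlxxlxxlxxlxxl

Each term wraps the previous one in cl on the left and xxl on the right.
From clclclJxxlxxlxxl, 2 further steps: clclclJxxlxxlxxl → clclclclJxxlxxlxxlxxl → (answer).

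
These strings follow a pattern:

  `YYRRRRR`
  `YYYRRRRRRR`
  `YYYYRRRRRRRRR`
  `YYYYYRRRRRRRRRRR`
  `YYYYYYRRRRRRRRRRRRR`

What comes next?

YYYYYYYRRRRRRRRRRRRRRR

Each string has the form Y^{n} R^{2n+1}, where the shown terms are n = 2, 3, 4, 5, 6.
For the next term, n = 7, so the run lengths are 7, 15.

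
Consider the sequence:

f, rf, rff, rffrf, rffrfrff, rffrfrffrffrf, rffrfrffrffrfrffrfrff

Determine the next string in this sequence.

This is a Fibonacci-style word recurrence s(k) = s(k−1)·s(k−2): e.g. rf·f = rff.
So term 8 is rffrfrffrffrfrffrfrff·rffrfrffrffrf.

rffrfrffrffrfrffrfrffrffrfrffrffrf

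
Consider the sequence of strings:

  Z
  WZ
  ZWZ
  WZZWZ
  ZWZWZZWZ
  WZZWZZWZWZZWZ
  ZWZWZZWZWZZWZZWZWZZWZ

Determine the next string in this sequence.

WZZWZZWZWZZWZZWZWZZWZWZZWZZWZWZZWZ

Each term (from the third on) is the two preceding terms concatenated in order: term 3 = Z·WZ = ZWZ.
Continuing: WZZWZZWZWZZWZ · ZWZWZZWZWZZWZZWZWZZWZ gives term 8.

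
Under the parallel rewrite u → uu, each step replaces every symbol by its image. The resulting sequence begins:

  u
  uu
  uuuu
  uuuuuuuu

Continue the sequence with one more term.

uuuuuuuuuuuuuuuu

Rewriting each symbol of uuuuuuuu: u→uu, u→uu, u→uu, u→uu, u→uu, u→uu, u→uu, u→uu, which concatenates to uu uu uu uu uu uu uu uu.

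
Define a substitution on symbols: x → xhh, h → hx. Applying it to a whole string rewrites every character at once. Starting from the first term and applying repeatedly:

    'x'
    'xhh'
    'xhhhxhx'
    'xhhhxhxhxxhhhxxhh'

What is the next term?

xhhhxhxhxxhhhxxhhhxxhhxhhhxhxhxxhhxhhhxhx

φ(xhhhxhxhxxhhhxxhh) expands symbol-by-symbol to xhh hx hx hx xhh hx xhh hx xhh xhh hx hx hx xhh xhh hx hx; joining the 17 pieces gives the next term.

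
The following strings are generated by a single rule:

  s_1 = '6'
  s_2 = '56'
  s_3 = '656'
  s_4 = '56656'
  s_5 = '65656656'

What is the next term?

Each term (from the third on) is the two preceding terms concatenated in order: term 3 = 6·56 = 656.
Continuing: 56656 · 65656656 gives term 6.

5665665656656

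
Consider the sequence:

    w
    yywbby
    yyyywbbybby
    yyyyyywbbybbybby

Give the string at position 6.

yyyyyyyyyywbbybbybbybbybby

Each term wraps the previous one in yy on the left and bby on the right.
From yyyyyywbbybbybby, 2 further steps: yyyyyywbbybbybby → yyyyyyyywbbybbybbybby → (answer).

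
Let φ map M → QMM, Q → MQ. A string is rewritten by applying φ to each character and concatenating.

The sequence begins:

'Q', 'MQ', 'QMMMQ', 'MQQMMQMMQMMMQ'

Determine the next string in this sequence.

QMMMQMQQMMQMMMQQMMQMMMQQMMQMMQMMMQ

Replace each of the 13 characters of MQQMMQMMQMMMQ in place — QMM MQ MQ QMM QMM MQ QMM QMM MQ QMM QMM QMM MQ — and concatenate.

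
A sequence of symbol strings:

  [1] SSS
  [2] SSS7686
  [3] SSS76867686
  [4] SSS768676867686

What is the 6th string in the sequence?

SSS76867686768676867686

Every step adds 7686 to the end: s(k+1) = s(k)·7686.
From SSS768676867686, 2 further steps: SSS768676867686 → SSS7686768676867686 → (answer).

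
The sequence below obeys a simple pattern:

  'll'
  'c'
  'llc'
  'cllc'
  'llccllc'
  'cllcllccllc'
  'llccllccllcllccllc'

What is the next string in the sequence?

Each term (from the third on) is the two preceding terms concatenated in order: term 3 = ll·c = llc.
Continuing: cllcllccllc · llccllccllcllccllc gives term 8.

cllcllccllcllccllccllcllccllc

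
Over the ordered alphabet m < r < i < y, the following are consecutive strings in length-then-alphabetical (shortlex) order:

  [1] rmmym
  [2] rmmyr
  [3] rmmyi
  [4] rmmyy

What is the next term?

The successor of rmmyy increments the rightmost position that isn't already y and resets every position after it to m.

rmrmm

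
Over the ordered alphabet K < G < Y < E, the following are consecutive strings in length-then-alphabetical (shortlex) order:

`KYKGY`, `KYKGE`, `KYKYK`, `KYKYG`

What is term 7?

KYKEK

Advancing 3 positions from KYKYG through KYKYG → KYKYY → KYKYE reaches term 7.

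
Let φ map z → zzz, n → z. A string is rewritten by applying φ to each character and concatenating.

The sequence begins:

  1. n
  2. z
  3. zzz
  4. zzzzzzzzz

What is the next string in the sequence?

Rewriting each symbol of zzzzzzzzz: z→zzz, z→zzz, z→zzz, z→zzz, z→zzz, z→zzz, z→zzz, z→zzz, z→zzz, which concatenates to zzz zzz zzz zzz zzz zzz zzz zzz zzz.

zzzzzzzzzzzzzzzzzzzzzzzzzzz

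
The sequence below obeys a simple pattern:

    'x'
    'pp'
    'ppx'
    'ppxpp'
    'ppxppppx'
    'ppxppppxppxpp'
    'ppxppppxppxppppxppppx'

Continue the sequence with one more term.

ppxppppxppxppppxppppxppxppppxppxpp

From term 3 onward, concatenate the last term with the second-to-last: pp·x = ppx, ppx·pp = ppxpp, …
The next term joins ppxppppxppxppppxppppx and ppxppppxppxpp.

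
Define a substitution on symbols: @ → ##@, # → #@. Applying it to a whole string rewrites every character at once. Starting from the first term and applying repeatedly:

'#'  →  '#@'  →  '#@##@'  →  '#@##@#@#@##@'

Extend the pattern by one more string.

Expanding #@##@#@#@##@: #→#@, @→##@, #→#@, #→#@, @→##@, #→#@, @→##@, #→#@, @→##@, #→#@, #→#@, @→##@. Concatenated: #@ ##@ #@ #@ ##@ #@ ##@ #@ ##@ #@ #@ ##@.

#@##@#@#@##@#@##@#@##@#@#@##@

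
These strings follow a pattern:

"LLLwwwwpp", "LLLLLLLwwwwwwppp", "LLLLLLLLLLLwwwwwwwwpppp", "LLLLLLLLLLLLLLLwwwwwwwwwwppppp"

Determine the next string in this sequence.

LLLLLLLLLLLLLLLLLLLwwwwwwwwwwwwpppppp

The n-th term is 4n-1 L's then 2n+2 w's then n+1 p's (n = 1, 2, …).
Setting n = 5 gives 19, 12, 6 characters in each block.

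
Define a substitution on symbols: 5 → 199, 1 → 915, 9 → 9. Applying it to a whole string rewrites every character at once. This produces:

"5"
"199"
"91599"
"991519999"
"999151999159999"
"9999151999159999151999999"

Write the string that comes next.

Applying the rule to each of the 25 symbols of 9999151999159999151999999 gives the pieces 9 9 9 9 915 199 915 9 9 9 915 199 9 9 9 9 915 199 915 9 9 9 9 9 9, which concatenate to the answer.

99999151999159999151999999915199915999999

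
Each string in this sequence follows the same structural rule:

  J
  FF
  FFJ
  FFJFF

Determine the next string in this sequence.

FFJFFFFJ

This is a Fibonacci-style word recurrence s(k) = s(k−1)·s(k−2): e.g. FF·J = FFJ.
So term 5 is FFJFF·FFJ.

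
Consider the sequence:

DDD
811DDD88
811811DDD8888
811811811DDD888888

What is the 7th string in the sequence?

811811811811811811DDD888888888888

Every step adds 811 to the front and 88 to the end of the previous string.
From 811811811DDD888888, 3 further steps: 811811811DDD888888 → 811811811811DDD88888888 → 811811811811811DDD8888888888 → (answer).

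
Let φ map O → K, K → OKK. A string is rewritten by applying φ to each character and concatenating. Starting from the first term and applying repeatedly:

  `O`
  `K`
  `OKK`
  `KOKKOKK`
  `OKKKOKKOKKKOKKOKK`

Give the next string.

KOKKOKKOKKKOKKOKKKOKKOKKOKKKOKKOKKKOKKOKK

Replace each of the 17 characters of OKKKOKKOKKKOKKOKK in place — K OKK OKK OKK K OKK OKK K OKK OKK OKK K OKK OKK K OKK OKK — and concatenate.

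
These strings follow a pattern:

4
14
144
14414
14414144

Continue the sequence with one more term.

Each term (from the third on) is the previous term followed by the one before it: term 3 = 14·4 = 144.
So term 6 is 14414144·14414.

1441414414414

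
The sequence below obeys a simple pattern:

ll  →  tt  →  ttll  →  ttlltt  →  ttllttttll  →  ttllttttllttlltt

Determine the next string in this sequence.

ttllttttllttllttttllttttll

Each term (from the third on) is the previous term followed by the one before it: term 3 = tt·ll = ttll.
Continuing: ttllttttllttlltt · ttllttttll gives term 7.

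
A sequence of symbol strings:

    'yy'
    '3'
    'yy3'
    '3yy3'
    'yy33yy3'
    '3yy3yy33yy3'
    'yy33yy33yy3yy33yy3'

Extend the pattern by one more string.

From term 3 onward, concatenate the second-to-last term with the last: yy·3 = yy3, 3·yy3 = 3yy3, …
So term 8 is 3yy3yy33yy3·yy33yy33yy3yy33yy3.

3yy3yy33yy3yy33yy33yy3yy33yy3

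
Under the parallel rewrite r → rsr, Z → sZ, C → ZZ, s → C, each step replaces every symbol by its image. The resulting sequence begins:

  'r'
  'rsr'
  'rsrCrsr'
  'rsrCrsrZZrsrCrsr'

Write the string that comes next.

rsrCrsrZZrsrCrsrsZsZrsrCrsrZZrsrCrsr

φ(rsrCrsrZZrsrCrsr) expands symbol-by-symbol to rsr C rsr ZZ rsr C rsr sZ sZ rsr C rsr ZZ rsr C rsr; joining the 16 pieces gives the next term.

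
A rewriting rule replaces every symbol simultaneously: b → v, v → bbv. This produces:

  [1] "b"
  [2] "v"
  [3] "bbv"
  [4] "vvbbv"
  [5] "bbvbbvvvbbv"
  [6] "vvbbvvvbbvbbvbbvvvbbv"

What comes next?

Rewriting the 21 symbols of vvbbvvvbbvbbvbbvvvbbv one by one yields bbv bbv v v bbv bbv bbv v v bbv v v bbv v v bbv bbv bbv v v bbv; concatenated:

bbvbbvvvbbvbbvbbvvvbbvvvbbvvvbbvbbvbbvvvbbv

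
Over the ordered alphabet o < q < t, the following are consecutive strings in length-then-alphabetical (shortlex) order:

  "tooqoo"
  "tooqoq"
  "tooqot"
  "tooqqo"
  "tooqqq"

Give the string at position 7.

tooqto

Stepping forward 2 times from tooqqq: tooqqq → tooqqt, then the target.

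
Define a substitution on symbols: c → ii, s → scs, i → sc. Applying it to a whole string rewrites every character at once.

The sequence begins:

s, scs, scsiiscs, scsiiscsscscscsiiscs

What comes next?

φ(scsiiscsscscscsiiscs) expands symbol-by-symbol to scs ii scs sc sc scs ii scs scs ii scs ii scs ii scs sc sc scs ii scs; joining the 20 pieces gives the next term.

scsiiscsscscscsiiscsscsiiscsiiscsiiscsscscscsiiscs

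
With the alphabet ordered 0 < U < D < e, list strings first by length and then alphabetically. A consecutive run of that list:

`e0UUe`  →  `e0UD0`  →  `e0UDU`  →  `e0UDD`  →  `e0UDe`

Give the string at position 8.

e0UeD

Advancing 3 positions from e0UDe through e0UDe → e0Ue0 → e0UeU reaches term 8.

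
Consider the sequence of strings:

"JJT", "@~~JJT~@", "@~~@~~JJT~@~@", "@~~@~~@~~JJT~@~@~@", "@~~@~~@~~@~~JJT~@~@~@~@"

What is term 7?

Every step adds @~~ to the front and ~@ to the end of the previous string.
From @~~@~~@~~@~~JJT~@~@~@~@, 2 further steps: @~~@~~@~~@~~JJT~@~@~@~@ → @~~@~~@~~@~~@~~JJT~@~@~@~@~@ → (answer).

@~~@~~@~~@~~@~~@~~JJT~@~@~@~@~@~@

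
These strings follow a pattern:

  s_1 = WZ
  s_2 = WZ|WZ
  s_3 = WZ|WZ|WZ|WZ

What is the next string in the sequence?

Each string is two copies of the previous one joined by '|'.
Doubling WZ|WZ|WZ|WZ with '|' between the halves:

WZ|WZ|WZ|WZ|WZ|WZ|WZ|WZ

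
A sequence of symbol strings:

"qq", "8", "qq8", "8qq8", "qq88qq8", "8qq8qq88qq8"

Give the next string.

qq88qq88qq8qq88qq8

From term 3 onward, concatenate the second-to-last term with the last: qq·8 = qq8, 8·qq8 = 8qq8, …
So term 7 is qq88qq8·8qq8qq88qq8.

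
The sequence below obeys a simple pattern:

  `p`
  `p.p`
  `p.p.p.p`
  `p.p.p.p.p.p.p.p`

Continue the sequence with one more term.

s(k+1) = s(k)·.·s(k) — each term doubles the last with '.' between the halves.
So the next term is two copies of p.p.p.p.p.p.p.p with '.' between the halves.

p.p.p.p.p.p.p.p.p.p.p.p.p.p.p.p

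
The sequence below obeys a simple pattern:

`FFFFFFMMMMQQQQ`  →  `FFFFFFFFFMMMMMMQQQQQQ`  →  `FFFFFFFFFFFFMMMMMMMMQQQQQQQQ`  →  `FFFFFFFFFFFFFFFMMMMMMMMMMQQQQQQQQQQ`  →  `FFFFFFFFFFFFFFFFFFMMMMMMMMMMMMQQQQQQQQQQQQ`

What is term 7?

FFFFFFFFFFFFFFFFFFFFFFFFMMMMMMMMMMMMMMMMQQQQQQQQQQQQQQQQ

Reading off run lengths: F runs 6, 9, 12, 15, 18; M runs 4, 6, 8, 10, 12; Q runs 4, 6, 8, 10, 12 — each is linear in n, where the shown terms are n = 2, 3, 4, 5, 6.
At n = 8 the blocks have lengths 24, 16, 16.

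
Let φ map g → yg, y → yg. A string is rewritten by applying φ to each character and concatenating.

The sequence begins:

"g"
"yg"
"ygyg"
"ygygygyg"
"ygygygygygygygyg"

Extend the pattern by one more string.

ygygygygygygygygygygygygygygygyg

φ(ygygygygygygygyg) expands symbol-by-symbol to yg yg yg yg yg yg yg yg yg yg yg yg yg yg yg yg; joining the 16 pieces gives the next term.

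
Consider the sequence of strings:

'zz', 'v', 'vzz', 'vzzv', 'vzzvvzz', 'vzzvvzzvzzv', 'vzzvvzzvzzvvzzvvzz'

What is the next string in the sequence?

This is a Fibonacci-style word recurrence s(k) = s(k−1)·s(k−2): e.g. v·zz = vzz.
So term 8 is vzzvvzzvzzvvzzvvzz·vzzvvzzvzzv.

vzzvvzzvzzvvzzvvzzvzzvvzzvzzv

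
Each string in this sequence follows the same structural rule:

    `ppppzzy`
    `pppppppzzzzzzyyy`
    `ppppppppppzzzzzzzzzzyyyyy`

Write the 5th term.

ppppppppppppppppzzzzzzzzzzzzzzzzzzyyyyyyyyy

The n-th term is 3n+1 p's then 4n-2 z's then 2n-1 y's (n = 1, 2, …).
At n = 5 the blocks have lengths 16, 18, 9.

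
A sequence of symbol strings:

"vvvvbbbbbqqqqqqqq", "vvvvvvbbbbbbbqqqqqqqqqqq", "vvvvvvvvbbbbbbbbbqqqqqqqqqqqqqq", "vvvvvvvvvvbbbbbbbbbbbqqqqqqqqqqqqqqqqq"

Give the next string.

Each string has the form v^{2n} b^{2n+1} q^{3n+2}, where the shown terms are n = 2, 3, 4, 5.
For the next term, n = 6, so the run lengths are 12, 13, 20.

vvvvvvvvvvvvbbbbbbbbbbbbbqqqqqqqqqqqqqqqqqqqq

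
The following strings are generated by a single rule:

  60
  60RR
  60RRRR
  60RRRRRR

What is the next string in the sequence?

Every step adds RR to the end: s(k+1) = s(k)·RR.
One more step from 60RRRRRR gives the answer.

60RRRRRRRR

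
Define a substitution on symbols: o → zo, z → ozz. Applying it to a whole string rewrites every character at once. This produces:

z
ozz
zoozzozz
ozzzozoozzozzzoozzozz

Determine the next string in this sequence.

zoozzozzozzzoozzzozoozzozzzoozzozzozzzozoozzozzzoozzozz

φ(ozzzozoozzozzzoozzozz) expands symbol-by-symbol to zo ozz ozz ozz zo ozz zo zo ozz ozz zo ozz ozz ozz zo zo ozz ozz zo ozz ozz; joining the 21 pieces gives the next term.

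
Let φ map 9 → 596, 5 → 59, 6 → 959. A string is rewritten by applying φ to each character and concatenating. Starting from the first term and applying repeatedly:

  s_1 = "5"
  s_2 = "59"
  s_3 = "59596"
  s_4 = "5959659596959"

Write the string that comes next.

5959659596959595965959695959659596

Applying the rule to each of the 13 symbols of 5959659596959 gives the pieces 59 596 59 596 959 59 596 59 596 959 596 59 596, which concatenate to the answer.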